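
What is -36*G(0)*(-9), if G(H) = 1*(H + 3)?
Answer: 972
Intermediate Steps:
G(H) = 3 + H (G(H) = 1*(3 + H) = 3 + H)
-36*G(0)*(-9) = -36*(3 + 0)*(-9) = -36*3*(-9) = -108*(-9) = 972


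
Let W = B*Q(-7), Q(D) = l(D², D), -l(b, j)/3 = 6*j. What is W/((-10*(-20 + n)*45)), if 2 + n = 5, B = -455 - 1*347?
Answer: -5614/425 ≈ -13.209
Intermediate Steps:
l(b, j) = -18*j
Q(D) = -18*D
B = -802 (B = -455 - 347 = -802)
n = 3 (n = -2 + 5 = 3)
W = -101052 (W = -(-14436)*(-7) = -802*126 = -101052)
W/((-10*(-20 + n)*45)) = -101052*(-1/(450*(-20 + 3))) = -101052/(-10*(-17)*45) = -101052/(170*45) = -101052/7650 = -101052*1/7650 = -5614/425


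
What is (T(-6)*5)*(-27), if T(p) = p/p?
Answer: -135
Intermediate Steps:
T(p) = 1
(T(-6)*5)*(-27) = (1*5)*(-27) = 5*(-27) = -135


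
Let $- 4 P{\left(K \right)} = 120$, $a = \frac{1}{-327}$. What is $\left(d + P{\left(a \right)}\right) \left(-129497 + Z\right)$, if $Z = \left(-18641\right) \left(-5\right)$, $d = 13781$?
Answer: $-499051292$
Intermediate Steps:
$a = - \frac{1}{327} \approx -0.0030581$
$P{\left(K \right)} = -30$ ($P{\left(K \right)} = \left(- \frac{1}{4}\right) 120 = -30$)
$Z = 93205$
$\left(d + P{\left(a \right)}\right) \left(-129497 + Z\right) = \left(13781 - 30\right) \left(-129497 + 93205\right) = 13751 \left(-36292\right) = -499051292$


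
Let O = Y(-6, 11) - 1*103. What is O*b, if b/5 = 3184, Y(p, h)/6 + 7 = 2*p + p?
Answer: -4027760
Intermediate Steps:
Y(p, h) = -42 + 18*p (Y(p, h) = -42 + 6*(2*p + p) = -42 + 6*(3*p) = -42 + 18*p)
b = 15920 (b = 5*3184 = 15920)
O = -253 (O = (-42 + 18*(-6)) - 1*103 = (-42 - 108) - 103 = -150 - 103 = -253)
O*b = -253*15920 = -4027760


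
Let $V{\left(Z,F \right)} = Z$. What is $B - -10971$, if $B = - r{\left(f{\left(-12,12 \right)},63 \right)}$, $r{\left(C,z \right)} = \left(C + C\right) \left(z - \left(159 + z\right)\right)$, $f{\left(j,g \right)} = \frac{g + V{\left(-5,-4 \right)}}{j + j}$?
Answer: $\frac{43513}{4} \approx 10878.0$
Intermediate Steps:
$f{\left(j,g \right)} = \frac{-5 + g}{2 j}$ ($f{\left(j,g \right)} = \frac{g - 5}{j + j} = \frac{-5 + g}{2 j}$)
$r{\left(C,z \right)} = - 318 C$ ($r{\left(C,z \right)} = 2 C \left(-159\right) = - 318 C$)
$B = - \frac{371}{4}$ ($B = - \left(-318\right) \frac{-5 + 12}{2 \left(-12\right)} = - \left(-318\right) \frac{1}{2} \left(- \frac{1}{12}\right) 7 = - \frac{\left(-318\right) \left(-7\right)}{24} = \left(-1\right) \frac{371}{4} = - \frac{371}{4} \approx -92.75$)
$B - -10971 = - \frac{371}{4} - -10971 = - \frac{371}{4} + 10971 = \frac{43513}{4}$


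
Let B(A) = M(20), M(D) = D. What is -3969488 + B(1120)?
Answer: -3969468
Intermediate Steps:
B(A) = 20
-3969488 + B(1120) = -3969488 + 20 = -3969468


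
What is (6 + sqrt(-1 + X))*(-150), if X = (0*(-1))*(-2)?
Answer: -900 - 150*I ≈ -900.0 - 150.0*I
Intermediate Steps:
X = 0 (X = 0*(-2) = 0)
(6 + sqrt(-1 + X))*(-150) = (6 + sqrt(-1 + 0))*(-150) = (6 + sqrt(-1))*(-150) = (6 + I)*(-150) = -900 - 150*I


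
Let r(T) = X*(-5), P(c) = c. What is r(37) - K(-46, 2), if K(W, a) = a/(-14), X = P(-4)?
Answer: 141/7 ≈ 20.143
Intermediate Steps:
X = -4
K(W, a) = -a/14 (K(W, a) = a*(-1/14) = -a/14)
r(T) = 20 (r(T) = -4*(-5) = 20)
r(37) - K(-46, 2) = 20 - (-1)*2/14 = 20 - 1*(-⅐) = 20 + ⅐ = 141/7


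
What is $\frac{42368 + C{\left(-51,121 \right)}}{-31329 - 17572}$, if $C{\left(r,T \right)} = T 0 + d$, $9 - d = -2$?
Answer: $- \frac{42379}{48901} \approx -0.86663$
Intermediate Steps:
$d = 11$ ($d = 9 - -2 = 9 + 2 = 11$)
$C{\left(r,T \right)} = 11$ ($C{\left(r,T \right)} = T 0 + 11 = 0 + 11 = 11$)
$\frac{42368 + C{\left(-51,121 \right)}}{-31329 - 17572} = \frac{42368 + 11}{-31329 - 17572} = \frac{42379}{-48901} = 42379 \left(- \frac{1}{48901}\right) = - \frac{42379}{48901}$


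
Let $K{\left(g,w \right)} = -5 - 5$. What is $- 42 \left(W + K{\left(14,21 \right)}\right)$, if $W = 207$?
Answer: $-8274$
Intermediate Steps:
$K{\left(g,w \right)} = -10$ ($K{\left(g,w \right)} = -5 - 5 = -10$)
$- 42 \left(W + K{\left(14,21 \right)}\right) = - 42 \left(207 - 10\right) = \left(-42\right) 197 = -8274$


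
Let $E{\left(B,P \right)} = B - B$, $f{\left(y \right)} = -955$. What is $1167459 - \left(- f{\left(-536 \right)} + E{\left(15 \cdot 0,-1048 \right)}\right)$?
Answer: $1166504$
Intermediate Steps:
$E{\left(B,P \right)} = 0$
$1167459 - \left(- f{\left(-536 \right)} + E{\left(15 \cdot 0,-1048 \right)}\right) = 1167459 - 955 = 1166504$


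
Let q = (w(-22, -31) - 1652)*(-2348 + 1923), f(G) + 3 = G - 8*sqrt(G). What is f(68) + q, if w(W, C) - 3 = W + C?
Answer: 723415 - 16*sqrt(17) ≈ 7.2335e+5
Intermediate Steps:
w(W, C) = 3 + C + W (w(W, C) = 3 + (W + C) = 3 + (C + W) = 3 + C + W)
f(G) = -3 + G - 8*sqrt(G) (f(G) = -3 + (G - 8*sqrt(G)) = -3 + G - 8*sqrt(G))
q = 723350 (q = ((3 - 31 - 22) - 1652)*(-2348 + 1923) = (-50 - 1652)*(-425) = -1702*(-425) = 723350)
f(68) + q = (-3 + 68 - 16*sqrt(17)) + 723350 = (65 - 16*sqrt(17)) + 723350 = 723415 - 16*sqrt(17)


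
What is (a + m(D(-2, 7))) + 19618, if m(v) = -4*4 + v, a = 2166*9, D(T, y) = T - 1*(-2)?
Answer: 39096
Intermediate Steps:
D(T, y) = 2 + T (D(T, y) = T + 2 = 2 + T)
a = 19494
m(v) = -16 + v
(a + m(D(-2, 7))) + 19618 = (19494 + (-16 + (2 - 2))) + 19618 = (19494 + (-16 + 0)) + 19618 = (19494 - 16) + 19618 = 19478 + 19618 = 39096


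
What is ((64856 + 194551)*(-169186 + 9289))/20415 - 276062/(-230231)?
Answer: -3183202707671173/1566721955 ≈ -2.0318e+6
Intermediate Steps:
((64856 + 194551)*(-169186 + 9289))/20415 - 276062/(-230231) = (259407*(-159897))*(1/20415) - 276062*(-1/230231) = -41478401079*1/20415 + 276062/230231 = -13826133693/6805 + 276062/230231 = -3183202707671173/1566721955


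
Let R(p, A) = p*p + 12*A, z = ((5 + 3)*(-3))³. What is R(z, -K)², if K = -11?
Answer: 36520397887259664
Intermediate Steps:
z = -13824 (z = (8*(-3))³ = (-24)³ = -13824)
R(p, A) = p² + 12*A
R(z, -K)² = ((-13824)² + 12*(-1*(-11)))² = (191102976 + 12*11)² = (191102976 + 132)² = 191103108² = 36520397887259664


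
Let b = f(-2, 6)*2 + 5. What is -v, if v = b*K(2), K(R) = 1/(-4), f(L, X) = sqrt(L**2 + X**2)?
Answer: 5/4 + sqrt(10) ≈ 4.4123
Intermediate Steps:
K(R) = -1/4
b = 5 + 4*sqrt(10) (b = sqrt((-2)**2 + 6**2)*2 + 5 = sqrt(4 + 36)*2 + 5 = sqrt(40)*2 + 5 = (2*sqrt(10))*2 + 5 = 4*sqrt(10) + 5 = 5 + 4*sqrt(10) ≈ 17.649)
v = -5/4 - sqrt(10) (v = (5 + 4*sqrt(10))*(-1/4) = -5/4 - sqrt(10) ≈ -4.4123)
-v = -(-5/4 - sqrt(10)) = 5/4 + sqrt(10)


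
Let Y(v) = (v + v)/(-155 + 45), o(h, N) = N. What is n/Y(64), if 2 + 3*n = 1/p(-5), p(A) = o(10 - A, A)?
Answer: 121/192 ≈ 0.63021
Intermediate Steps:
p(A) = A
Y(v) = -v/55 (Y(v) = (2*v)/(-110) = (2*v)*(-1/110) = -v/55)
n = -11/15 (n = -⅔ + (⅓)/(-5) = -⅔ + (⅓)*(-⅕) = -⅔ - 1/15 = -11/15 ≈ -0.73333)
n/Y(64) = -11/(15*((-1/55*64))) = -11/(15*(-64/55)) = -11/15*(-55/64) = 121/192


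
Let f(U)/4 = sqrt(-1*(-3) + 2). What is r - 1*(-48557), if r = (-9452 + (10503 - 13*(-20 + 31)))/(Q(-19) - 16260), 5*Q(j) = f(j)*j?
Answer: 4011811823773/82620764 + 4313*sqrt(5)/82620764 ≈ 48557.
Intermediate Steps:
f(U) = 4*sqrt(5) (f(U) = 4*sqrt(-1*(-3) + 2) = 4*sqrt(3 + 2) = 4*sqrt(5))
Q(j) = 4*j*sqrt(5)/5 (Q(j) = ((4*sqrt(5))*j)/5 = (4*j*sqrt(5))/5 = 4*j*sqrt(5)/5)
r = 908/(-16260 - 76*sqrt(5)/5) (r = (-9452 + (10503 - 13*(-20 + 31)))/((4/5)*(-19)*sqrt(5) - 16260) = (-9452 + (10503 - 13*11))/(-76*sqrt(5)/5 - 16260) = (-9452 + (10503 - 143))/(-16260 - 76*sqrt(5)/5) = (-9452 + 10360)/(-16260 - 76*sqrt(5)/5) = 908/(-16260 - 76*sqrt(5)/5) ≈ -0.055726)
r - 1*(-48557) = (-4613775/82620764 + 4313*sqrt(5)/82620764) - 1*(-48557) = (-4613775/82620764 + 4313*sqrt(5)/82620764) + 48557 = 4011811823773/82620764 + 4313*sqrt(5)/82620764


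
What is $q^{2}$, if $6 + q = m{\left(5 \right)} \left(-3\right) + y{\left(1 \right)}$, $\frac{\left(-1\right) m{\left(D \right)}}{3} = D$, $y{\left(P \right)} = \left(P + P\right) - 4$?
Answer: $1369$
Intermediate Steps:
$y{\left(P \right)} = -4 + 2 P$ ($y{\left(P \right)} = 2 P - 4 = -4 + 2 P$)
$m{\left(D \right)} = - 3 D$
$q = 37$ ($q = -6 + \left(\left(-3\right) 5 \left(-3\right) + \left(-4 + 2 \cdot 1\right)\right) = -6 + \left(\left(-15\right) \left(-3\right) + \left(-4 + 2\right)\right) = -6 + \left(45 - 2\right) = -6 + 43 = 37$)
$q^{2} = 37^{2} = 1369$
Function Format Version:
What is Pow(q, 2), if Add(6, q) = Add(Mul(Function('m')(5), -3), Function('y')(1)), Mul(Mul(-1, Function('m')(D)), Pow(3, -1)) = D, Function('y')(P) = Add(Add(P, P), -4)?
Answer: 1369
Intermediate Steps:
Function('y')(P) = Add(-4, Mul(2, P)) (Function('y')(P) = Add(Mul(2, P), -4) = Add(-4, Mul(2, P)))
Function('m')(D) = Mul(-3, D)
q = 37 (q = Add(-6, Add(Mul(Mul(-3, 5), -3), Add(-4, Mul(2, 1)))) = Add(-6, Add(Mul(-15, -3), Add(-4, 2))) = Add(-6, Add(45, -2)) = Add(-6, 43) = 37)
Pow(q, 2) = Pow(37, 2) = 1369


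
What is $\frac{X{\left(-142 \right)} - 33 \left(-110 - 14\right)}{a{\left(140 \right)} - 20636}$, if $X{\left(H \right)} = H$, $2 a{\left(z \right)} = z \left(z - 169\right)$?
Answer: $- \frac{1975}{11333} \approx -0.17427$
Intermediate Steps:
$a{\left(z \right)} = \frac{z \left(-169 + z\right)}{2}$ ($a{\left(z \right)} = \frac{z \left(z - 169\right)}{2} = \frac{z \left(-169 + z\right)}{2}$)
$\frac{X{\left(-142 \right)} - 33 \left(-110 - 14\right)}{a{\left(140 \right)} - 20636} = \frac{-142 - 33 \left(-110 - 14\right)}{\frac{1}{2} \cdot 140 \left(-169 + 140\right) - 20636} = \frac{-142 - -4092}{\frac{1}{2} \cdot 140 \left(-29\right) - 20636} = \frac{-142 + 4092}{-2030 - 20636} = \frac{3950}{-22666} = 3950 \left(- \frac{1}{22666}\right) = - \frac{1975}{11333}$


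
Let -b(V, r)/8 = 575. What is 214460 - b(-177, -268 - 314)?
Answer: 219060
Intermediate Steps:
b(V, r) = -4600 (b(V, r) = -8*575 = -4600)
214460 - b(-177, -268 - 314) = 214460 - 1*(-4600) = 214460 + 4600 = 219060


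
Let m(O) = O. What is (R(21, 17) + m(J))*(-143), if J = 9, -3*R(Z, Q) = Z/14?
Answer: -2431/2 ≈ -1215.5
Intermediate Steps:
R(Z, Q) = -Z/42 (R(Z, Q) = -Z/(3*14) = -Z/42)
(R(21, 17) + m(J))*(-143) = (-1/42*21 + 9)*(-143) = (-½ + 9)*(-143) = (17/2)*(-143) = -2431/2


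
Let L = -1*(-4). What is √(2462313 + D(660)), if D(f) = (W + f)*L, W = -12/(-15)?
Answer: √61623905/5 ≈ 1570.0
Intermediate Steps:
L = 4
W = ⅘ (W = -12*(-1/15) = ⅘ ≈ 0.80000)
D(f) = 16/5 + 4*f (D(f) = (⅘ + f)*4 = 16/5 + 4*f)
√(2462313 + D(660)) = √(2462313 + (16/5 + 4*660)) = √(2462313 + (16/5 + 2640)) = √(2462313 + 13216/5) = √(12324781/5) = √61623905/5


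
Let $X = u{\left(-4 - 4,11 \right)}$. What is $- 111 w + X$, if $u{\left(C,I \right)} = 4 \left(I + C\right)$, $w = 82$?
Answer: $-9090$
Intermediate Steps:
$u{\left(C,I \right)} = 4 C + 4 I$ ($u{\left(C,I \right)} = 4 \left(C + I\right) = 4 C + 4 I$)
$X = 12$ ($X = 4 \left(-4 - 4\right) + 4 \cdot 11 = 4 \left(-4 - 4\right) + 44 = 4 \left(-8\right) + 44 = -32 + 44 = 12$)
$- 111 w + X = \left(-111\right) 82 + 12 = -9102 + 12 = -9090$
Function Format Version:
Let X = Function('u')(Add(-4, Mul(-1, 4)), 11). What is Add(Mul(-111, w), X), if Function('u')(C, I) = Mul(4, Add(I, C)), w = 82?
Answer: -9090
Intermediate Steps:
Function('u')(C, I) = Add(Mul(4, C), Mul(4, I)) (Function('u')(C, I) = Mul(4, Add(C, I)) = Add(Mul(4, C), Mul(4, I)))
X = 12 (X = Add(Mul(4, Add(-4, Mul(-1, 4))), Mul(4, 11)) = Add(Mul(4, Add(-4, -4)), 44) = Add(Mul(4, -8), 44) = Add(-32, 44) = 12)
Add(Mul(-111, w), X) = Add(Mul(-111, 82), 12) = Add(-9102, 12) = -9090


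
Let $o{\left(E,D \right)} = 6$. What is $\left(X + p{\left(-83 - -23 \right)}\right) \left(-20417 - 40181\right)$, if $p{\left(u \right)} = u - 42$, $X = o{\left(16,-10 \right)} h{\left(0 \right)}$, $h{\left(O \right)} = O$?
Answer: $6180996$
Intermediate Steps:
$X = 0$ ($X = 6 \cdot 0 = 0$)
$p{\left(u \right)} = -42 + u$
$\left(X + p{\left(-83 - -23 \right)}\right) \left(-20417 - 40181\right) = \left(0 - 102\right) \left(-20417 - 40181\right) = \left(0 + \left(-42 + \left(-83 + 23\right)\right)\right) \left(-60598\right) = \left(0 - 102\right) \left(-60598\right) = \left(-102\right) \left(-60598\right) = 6180996$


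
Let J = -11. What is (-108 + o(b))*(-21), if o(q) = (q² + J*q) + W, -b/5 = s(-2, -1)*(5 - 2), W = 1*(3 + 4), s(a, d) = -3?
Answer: -30009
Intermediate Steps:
W = 7 (W = 1*7 = 7)
b = 45 (b = -(-15)*(5 - 2) = -(-15)*3 = -5*(-9) = 45)
o(q) = 7 + q² - 11*q (o(q) = (q² - 11*q) + 7 = 7 + q² - 11*q)
(-108 + o(b))*(-21) = (-108 + (7 + 45² - 11*45))*(-21) = (-108 + (7 + 2025 - 495))*(-21) = (-108 + 1537)*(-21) = 1429*(-21) = -30009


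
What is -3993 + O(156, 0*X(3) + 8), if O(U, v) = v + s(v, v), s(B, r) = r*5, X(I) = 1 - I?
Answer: -3945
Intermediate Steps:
s(B, r) = 5*r
O(U, v) = 6*v (O(U, v) = v + 5*v = 6*v)
-3993 + O(156, 0*X(3) + 8) = -3993 + 6*(0*(1 - 1*3) + 8) = -3993 + 6*(0*(1 - 3) + 8) = -3993 + 6*(0*(-2) + 8) = -3993 + 6*(0 + 8) = -3993 + 6*8 = -3993 + 48 = -3945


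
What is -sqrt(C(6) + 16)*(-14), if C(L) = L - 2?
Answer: 28*sqrt(5) ≈ 62.610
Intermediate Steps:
C(L) = -2 + L
-sqrt(C(6) + 16)*(-14) = -sqrt((-2 + 6) + 16)*(-14) = -sqrt(4 + 16)*(-14) = -sqrt(20)*(-14) = -2*sqrt(5)*(-14) = 28*sqrt(5)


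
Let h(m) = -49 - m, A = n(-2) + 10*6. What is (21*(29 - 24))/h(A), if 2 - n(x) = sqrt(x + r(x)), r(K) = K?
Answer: -2331/2465 - 42*I/2465 ≈ -0.94564 - 0.017039*I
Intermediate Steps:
n(x) = 2 - sqrt(2)*sqrt(x) (n(x) = 2 - sqrt(x + x) = 2 - sqrt(2*x) = 2 - sqrt(2)*sqrt(x))
A = 62 - 2*I (A = (2 - sqrt(2)*sqrt(-2)) + 10*6 = (2 - sqrt(2)*I*sqrt(2)) + 60 = (2 - 2*I) + 60 = 62 - 2*I ≈ 62.0 - 2.0*I)
(21*(29 - 24))/h(A) = (21*(29 - 24))/(-49 - (62 - 2*I)) = (21*5)/(-49 + (-62 + 2*I)) = 105/(-111 + 2*I) = 105*((-111 - 2*I)/12325) = 21*(-111 - 2*I)/2465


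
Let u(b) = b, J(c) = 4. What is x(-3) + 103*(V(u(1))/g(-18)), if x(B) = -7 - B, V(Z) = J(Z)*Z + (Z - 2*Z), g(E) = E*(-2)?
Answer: 55/12 ≈ 4.5833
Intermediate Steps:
g(E) = -2*E
V(Z) = 3*Z (V(Z) = 4*Z + (Z - 2*Z) = 4*Z - Z = 3*Z)
x(-3) + 103*(V(u(1))/g(-18)) = (-7 - 1*(-3)) + 103*((3*1)/((-2*(-18)))) = (-7 + 3) + 103*(3/36) = -4 + 103*(3*(1/36)) = -4 + 103*(1/12) = -4 + 103/12 = 55/12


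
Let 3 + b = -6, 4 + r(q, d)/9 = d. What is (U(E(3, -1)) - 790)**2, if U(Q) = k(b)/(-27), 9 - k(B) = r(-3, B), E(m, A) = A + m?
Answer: 5683456/9 ≈ 6.3150e+5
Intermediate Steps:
r(q, d) = -36 + 9*d
b = -9 (b = -3 - 6 = -9)
k(B) = 45 - 9*B (k(B) = 9 - (-36 + 9*B) = 9 + (36 - 9*B) = 45 - 9*B)
U(Q) = -14/3 (U(Q) = (45 - 9*(-9))/(-27) = (45 + 81)*(-1/27) = 126*(-1/27) = -14/3)
(U(E(3, -1)) - 790)**2 = (-14/3 - 790)**2 = (-2384/3)**2 = 5683456/9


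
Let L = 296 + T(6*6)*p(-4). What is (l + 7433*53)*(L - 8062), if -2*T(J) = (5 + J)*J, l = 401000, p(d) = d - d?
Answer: -6173573934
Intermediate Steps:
p(d) = 0
T(J) = -J*(5 + J)/2 (T(J) = -(5 + J)*J/2 = -J*(5 + J)/2)
L = 296 (L = 296 - 6*6*(5 + 6*6)/2*0 = 296 - 1/2*36*(5 + 36)*0 = 296 - 1/2*36*41*0 = 296 - 738*0 = 296 + 0 = 296)
(l + 7433*53)*(L - 8062) = (401000 + 7433*53)*(296 - 8062) = (401000 + 393949)*(-7766) = 794949*(-7766) = -6173573934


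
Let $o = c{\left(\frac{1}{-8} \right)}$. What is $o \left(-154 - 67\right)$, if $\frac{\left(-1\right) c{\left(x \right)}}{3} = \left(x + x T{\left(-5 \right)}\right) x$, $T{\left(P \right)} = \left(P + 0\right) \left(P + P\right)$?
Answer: $\frac{33813}{64} \approx 528.33$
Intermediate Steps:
$T{\left(P \right)} = 2 P^{2}$ ($T{\left(P \right)} = P 2 P = 2 P^{2}$)
$c{\left(x \right)} = - 153 x^{2}$ ($c{\left(x \right)} = - 3 \left(x + x 2 \left(-5\right)^{2}\right) x = - 3 \left(x + x 2 \cdot 25\right) x = - 3 \left(x + x 50\right) x = - 3 \left(x + 50 x\right) x = - 3 \cdot 51 x x = - 3 \cdot 51 x^{2} = - 153 x^{2}$)
$o = - \frac{153}{64}$ ($o = - 153 \left(\frac{1}{-8}\right)^{2} = - 153 \left(- \frac{1}{8}\right)^{2} = \left(-153\right) \frac{1}{64} = - \frac{153}{64} \approx -2.3906$)
$o \left(-154 - 67\right) = - \frac{153 \left(-154 - 67\right)}{64} = \left(- \frac{153}{64}\right) \left(-221\right) = \frac{33813}{64}$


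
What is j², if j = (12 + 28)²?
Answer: 2560000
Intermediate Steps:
j = 1600 (j = 40² = 1600)
j² = 1600² = 2560000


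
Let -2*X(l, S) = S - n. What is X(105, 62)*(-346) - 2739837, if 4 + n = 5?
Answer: -2729284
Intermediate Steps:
n = 1 (n = -4 + 5 = 1)
X(l, S) = 1/2 - S/2 (X(l, S) = -(S - 1*1)/2 = -(S - 1)/2 = -(-1 + S)/2 = 1/2 - S/2)
X(105, 62)*(-346) - 2739837 = (1/2 - 1/2*62)*(-346) - 2739837 = (1/2 - 31)*(-346) - 2739837 = -61/2*(-346) - 2739837 = 10553 - 2739837 = -2729284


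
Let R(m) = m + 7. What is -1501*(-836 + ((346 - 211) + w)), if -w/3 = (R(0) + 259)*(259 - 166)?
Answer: 112447415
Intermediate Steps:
R(m) = 7 + m
w = -74214 (w = -3*((7 + 0) + 259)*(259 - 166) = -3*(7 + 259)*93 = -798*93 = -3*24738 = -74214)
-1501*(-836 + ((346 - 211) + w)) = -1501*(-836 + ((346 - 211) - 74214)) = -1501*(-836 + (135 - 74214)) = -1501*(-836 - 74079) = -1501*(-74915) = 112447415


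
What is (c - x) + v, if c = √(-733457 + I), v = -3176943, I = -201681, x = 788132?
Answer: -3965075 + I*√935138 ≈ -3.9651e+6 + 967.03*I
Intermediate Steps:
c = I*√935138 (c = √(-733457 - 201681) = √(-935138) = I*√935138 ≈ 967.03*I)
(c - x) + v = (I*√935138 - 1*788132) - 3176943 = (I*√935138 - 788132) - 3176943 = (-788132 + I*√935138) - 3176943 = -3965075 + I*√935138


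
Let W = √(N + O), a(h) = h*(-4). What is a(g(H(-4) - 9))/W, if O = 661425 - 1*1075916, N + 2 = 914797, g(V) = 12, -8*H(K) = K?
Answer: -4*√31269/10423 ≈ -0.067862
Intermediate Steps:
H(K) = -K/8
N = 914795 (N = -2 + 914797 = 914795)
a(h) = -4*h
O = -414491 (O = 661425 - 1075916 = -414491)
W = 4*√31269 (W = √(914795 - 414491) = √500304 = 4*√31269 ≈ 707.32)
a(g(H(-4) - 9))/W = (-4*12)/((4*√31269)) = -4*√31269/10423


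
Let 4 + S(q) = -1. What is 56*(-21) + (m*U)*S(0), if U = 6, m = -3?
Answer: -1086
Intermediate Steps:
S(q) = -5 (S(q) = -4 - 1 = -5)
56*(-21) + (m*U)*S(0) = 56*(-21) - 3*6*(-5) = -1176 - 18*(-5) = -1176 + 90 = -1086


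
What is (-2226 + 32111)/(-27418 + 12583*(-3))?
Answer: -29885/65167 ≈ -0.45859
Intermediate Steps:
(-2226 + 32111)/(-27418 + 12583*(-3)) = 29885/(-27418 - 37749) = 29885/(-65167) = 29885*(-1/65167) = -29885/65167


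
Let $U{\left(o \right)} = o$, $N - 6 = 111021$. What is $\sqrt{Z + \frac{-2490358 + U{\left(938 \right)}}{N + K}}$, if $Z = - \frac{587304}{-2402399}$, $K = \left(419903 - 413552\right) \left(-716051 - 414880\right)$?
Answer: $\frac{\sqrt{18222435429336646215448192384854}}{8627533431688923} \approx 0.49478$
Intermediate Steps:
$N = 111027$ ($N = 6 + 111021 = 111027$)
$K = -7182542781$ ($K = 6351 \left(-1130931\right) = -7182542781$)
$Z = \frac{587304}{2402399}$ ($Z = \left(-587304\right) \left(- \frac{1}{2402399}\right) = \frac{587304}{2402399} \approx 0.24447$)
$\sqrt{Z + \frac{-2490358 + U{\left(938 \right)}}{N + K}} = \sqrt{\frac{587304}{2402399} + \frac{-2490358 + 938}{111027 - 7182542781}} = \sqrt{\frac{587304}{2402399} - \frac{2489420}{-7182431754}} = \sqrt{\frac{587304}{2402399} - - \frac{1244710}{3591215877}} = \sqrt{\frac{587304}{2402399} + \frac{1244710}{3591215877}} = \sqrt{\frac{2112125739484898}{8627533431688923}} = \frac{\sqrt{18222435429336646215448192384854}}{8627533431688923}$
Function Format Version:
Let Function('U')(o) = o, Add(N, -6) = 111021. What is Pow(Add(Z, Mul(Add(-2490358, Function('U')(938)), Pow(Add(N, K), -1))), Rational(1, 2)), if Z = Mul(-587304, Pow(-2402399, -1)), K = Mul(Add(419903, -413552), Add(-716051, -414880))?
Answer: Mul(Rational(1, 8627533431688923), Pow(18222435429336646215448192384854, Rational(1, 2))) ≈ 0.49478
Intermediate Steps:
N = 111027 (N = Add(6, 111021) = 111027)
K = -7182542781 (K = Mul(6351, -1130931) = -7182542781)
Z = Rational(587304, 2402399) (Z = Mul(-587304, Rational(-1, 2402399)) = Rational(587304, 2402399) ≈ 0.24447)
Pow(Add(Z, Mul(Add(-2490358, Function('U')(938)), Pow(Add(N, K), -1))), Rational(1, 2)) = Pow(Add(Rational(587304, 2402399), Mul(Add(-2490358, 938), Pow(Add(111027, -7182542781), -1))), Rational(1, 2)) = Pow(Add(Rational(587304, 2402399), Mul(-2489420, Pow(-7182431754, -1))), Rational(1, 2)) = Pow(Add(Rational(587304, 2402399), Mul(-2489420, Rational(-1, 7182431754))), Rational(1, 2)) = Pow(Add(Rational(587304, 2402399), Rational(1244710, 3591215877)), Rational(1, 2)) = Pow(Rational(2112125739484898, 8627533431688923), Rational(1, 2)) = Mul(Rational(1, 8627533431688923), Pow(18222435429336646215448192384854, Rational(1, 2)))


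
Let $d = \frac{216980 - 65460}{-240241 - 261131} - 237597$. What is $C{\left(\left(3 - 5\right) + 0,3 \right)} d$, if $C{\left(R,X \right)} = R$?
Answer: $\frac{59562317302}{125343} \approx 4.7519 \cdot 10^{5}$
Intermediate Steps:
$d = - \frac{29781158651}{125343}$ ($d = \frac{151520}{-501372} - 237597 = 151520 \left(- \frac{1}{501372}\right) - 237597 = - \frac{37880}{125343} - 237597 = - \frac{29781158651}{125343} \approx -2.376 \cdot 10^{5}$)
$C{\left(\left(3 - 5\right) + 0,3 \right)} d = \left(\left(3 - 5\right) + 0\right) \left(- \frac{29781158651}{125343}\right) = \left(-2 + 0\right) \left(- \frac{29781158651}{125343}\right) = \left(-2\right) \left(- \frac{29781158651}{125343}\right) = \frac{59562317302}{125343}$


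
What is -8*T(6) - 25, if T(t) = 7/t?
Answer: -103/3 ≈ -34.333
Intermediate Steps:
-8*T(6) - 25 = -56/6 - 25 = -8*7/6 - 25 = -28/3 - 25 = -103/3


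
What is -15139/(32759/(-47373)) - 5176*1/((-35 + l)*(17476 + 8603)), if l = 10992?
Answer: 204932422030596157/9360805726677 ≈ 21893.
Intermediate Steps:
-15139/(32759/(-47373)) - 5176*1/((-35 + l)*(17476 + 8603)) = -15139/(32759/(-47373)) - 5176*1/((-35 + 10992)*(17476 + 8603)) = -15139/(32759*(-1/47373)) - 5176/(10957*26079) = -15139/(-32759/47373) - 5176/285747603 = -15139*(-47373/32759) - 5176*1/285747603 = 717179847/32759 - 5176/285747603 = 204932422030596157/9360805726677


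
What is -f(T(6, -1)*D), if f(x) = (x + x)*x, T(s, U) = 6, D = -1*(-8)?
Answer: -4608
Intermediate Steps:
D = 8
f(x) = 2*x**2 (f(x) = (2*x)*x = 2*x**2)
-f(T(6, -1)*D) = -2*(6*8)**2 = -2*48**2 = -2*2304 = -1*4608 = -4608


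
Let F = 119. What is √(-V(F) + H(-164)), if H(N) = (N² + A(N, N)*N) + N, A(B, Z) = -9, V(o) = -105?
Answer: √28313 ≈ 168.26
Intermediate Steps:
H(N) = N² - 8*N (H(N) = (N² - 9*N) + N = N² - 8*N)
√(-V(F) + H(-164)) = √(-1*(-105) - 164*(-8 - 164)) = √(105 - 164*(-172)) = √(105 + 28208) = √28313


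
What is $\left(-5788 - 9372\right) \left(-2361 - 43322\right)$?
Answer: $692554280$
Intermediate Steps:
$\left(-5788 - 9372\right) \left(-2361 - 43322\right) = \left(-15160\right) \left(-45683\right) = 692554280$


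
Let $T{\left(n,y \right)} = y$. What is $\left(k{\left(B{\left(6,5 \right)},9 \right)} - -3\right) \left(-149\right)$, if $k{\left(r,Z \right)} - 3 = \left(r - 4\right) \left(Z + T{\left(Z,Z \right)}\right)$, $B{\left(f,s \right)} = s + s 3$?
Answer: $-43806$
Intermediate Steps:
$B{\left(f,s \right)} = 4 s$ ($B{\left(f,s \right)} = s + 3 s = 4 s$)
$k{\left(r,Z \right)} = 3 + 2 Z \left(-4 + r\right)$ ($k{\left(r,Z \right)} = 3 + \left(r - 4\right) \left(Z + Z\right) = 3 + \left(-4 + r\right) 2 Z = 3 + 2 Z \left(-4 + r\right)$)
$\left(k{\left(B{\left(6,5 \right)},9 \right)} - -3\right) \left(-149\right) = \left(\left(3 - 72 + 2 \cdot 9 \cdot 4 \cdot 5\right) - -3\right) \left(-149\right) = \left(\left(3 - 72 + 2 \cdot 9 \cdot 20\right) + \left(-46 + 49\right)\right) \left(-149\right) = \left(\left(3 - 72 + 360\right) + 3\right) \left(-149\right) = \left(291 + 3\right) \left(-149\right) = 294 \left(-149\right) = -43806$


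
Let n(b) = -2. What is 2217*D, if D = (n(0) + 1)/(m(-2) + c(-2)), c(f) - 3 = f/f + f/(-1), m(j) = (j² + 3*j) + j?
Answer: -2217/2 ≈ -1108.5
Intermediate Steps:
m(j) = j² + 4*j
c(f) = 4 - f (c(f) = 3 + (f/f + f/(-1)) = 3 + (1 + f*(-1)) = 3 + (1 - f) = 4 - f)
D = -½ (D = (-2 + 1)/(-2*(4 - 2) + (4 - 1*(-2))) = -1/(-2*2 + (4 + 2)) = -1/(-4 + 6) = -1/2 = -1*½ = -½ ≈ -0.50000)
2217*D = 2217*(-½) = -2217/2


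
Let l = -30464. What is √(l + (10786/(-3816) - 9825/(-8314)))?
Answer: I*√53238359309310835/1321926 ≈ 174.54*I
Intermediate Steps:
√(l + (10786/(-3816) - 9825/(-8314))) = √(-30464 + (10786/(-3816) - 9825/(-8314))) = √(-30464 + (10786*(-1/3816) - 9825*(-1/8314))) = √(-30464 + (-5393/1908 + 9825/8314)) = √(-30464 - 13045651/7931556) = √(-241639967635/7931556) = I*√53238359309310835/1321926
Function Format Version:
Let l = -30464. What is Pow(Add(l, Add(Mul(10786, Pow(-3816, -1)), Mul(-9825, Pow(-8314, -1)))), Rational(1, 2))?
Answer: Mul(Rational(1, 1321926), I, Pow(53238359309310835, Rational(1, 2))) ≈ Mul(174.54, I)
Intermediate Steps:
Pow(Add(l, Add(Mul(10786, Pow(-3816, -1)), Mul(-9825, Pow(-8314, -1)))), Rational(1, 2)) = Pow(Add(-30464, Add(Mul(10786, Pow(-3816, -1)), Mul(-9825, Pow(-8314, -1)))), Rational(1, 2)) = Pow(Add(-30464, Add(Mul(10786, Rational(-1, 3816)), Mul(-9825, Rational(-1, 8314)))), Rational(1, 2)) = Pow(Add(-30464, Add(Rational(-5393, 1908), Rational(9825, 8314))), Rational(1, 2)) = Pow(Add(-30464, Rational(-13045651, 7931556)), Rational(1, 2)) = Pow(Rational(-241639967635, 7931556), Rational(1, 2)) = Mul(Rational(1, 1321926), I, Pow(53238359309310835, Rational(1, 2)))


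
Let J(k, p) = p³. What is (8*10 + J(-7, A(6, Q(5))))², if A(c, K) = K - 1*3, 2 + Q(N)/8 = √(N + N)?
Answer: 3771327641 - 1192564112*√10 ≈ 1.0879e+5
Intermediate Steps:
Q(N) = -16 + 8*√2*√N (Q(N) = -16 + 8*√(N + N) = -16 + 8*√(2*N) = -16 + 8*(√2*√N) = -16 + 8*√2*√N)
A(c, K) = -3 + K (A(c, K) = K - 3 = -3 + K)
(8*10 + J(-7, A(6, Q(5))))² = (8*10 + (-3 + (-16 + 8*√2*√5))³)² = (80 + (-3 + (-16 + 8*√10))³)² = (80 + (-19 + 8*√10)³)²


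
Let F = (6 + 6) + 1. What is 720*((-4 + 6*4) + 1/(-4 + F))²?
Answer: 2620880/9 ≈ 2.9121e+5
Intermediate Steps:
F = 13 (F = 12 + 1 = 13)
720*((-4 + 6*4) + 1/(-4 + F))² = 720*((-4 + 6*4) + 1/(-4 + 13))² = 720*((-4 + 24) + 1/9)² = 720*(20 + ⅑)² = 720*(181/9)² = 720*(32761/81) = 2620880/9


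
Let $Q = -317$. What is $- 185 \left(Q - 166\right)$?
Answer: $89355$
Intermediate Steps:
$- 185 \left(Q - 166\right) = - 185 \left(-317 - 166\right) = \left(-185\right) \left(-483\right) = 89355$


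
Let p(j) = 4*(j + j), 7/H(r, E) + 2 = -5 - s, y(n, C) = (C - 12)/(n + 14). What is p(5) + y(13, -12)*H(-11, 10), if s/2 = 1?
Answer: 3296/81 ≈ 40.691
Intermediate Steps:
s = 2 (s = 2*1 = 2)
y(n, C) = (-12 + C)/(14 + n)
H(r, E) = -7/9 (H(r, E) = 7/(-2 + (-5 - 1*2)) = 7/(-2 + (-5 - 2)) = 7/(-2 - 7) = 7/(-9) = 7*(-⅑) = -7/9)
p(j) = 8*j (p(j) = 4*(2*j) = 8*j)
p(5) + y(13, -12)*H(-11, 10) = 8*5 + ((-12 - 12)/(14 + 13))*(-7/9) = 40 + (-24/27)*(-7/9) = 40 + ((1/27)*(-24))*(-7/9) = 40 - 8/9*(-7/9) = 40 + 56/81 = 3296/81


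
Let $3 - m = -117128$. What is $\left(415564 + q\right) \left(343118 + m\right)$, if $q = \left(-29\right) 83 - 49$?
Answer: $190132543892$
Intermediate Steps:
$m = 117131$ ($m = 3 - -117128 = 3 + 117128 = 117131$)
$q = -2456$ ($q = -2407 - 49 = -2456$)
$\left(415564 + q\right) \left(343118 + m\right) = \left(415564 - 2456\right) \left(343118 + 117131\right) = 413108 \cdot 460249 = 190132543892$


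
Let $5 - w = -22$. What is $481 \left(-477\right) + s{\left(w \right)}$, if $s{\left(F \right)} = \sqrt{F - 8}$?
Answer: $-229437 + \sqrt{19} \approx -2.2943 \cdot 10^{5}$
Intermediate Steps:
$w = 27$ ($w = 5 - -22 = 5 + 22 = 27$)
$s{\left(F \right)} = \sqrt{-8 + F}$
$481 \left(-477\right) + s{\left(w \right)} = 481 \left(-477\right) + \sqrt{-8 + 27} = -229437 + \sqrt{19}$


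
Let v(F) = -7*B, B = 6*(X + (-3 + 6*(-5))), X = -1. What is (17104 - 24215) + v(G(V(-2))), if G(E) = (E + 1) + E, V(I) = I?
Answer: -5683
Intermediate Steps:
B = -204 (B = 6*(-1 + (-3 + 6*(-5))) = 6*(-1 + (-3 - 30)) = 6*(-1 - 33) = 6*(-34) = -204)
G(E) = 1 + 2*E (G(E) = (1 + E) + E = 1 + 2*E)
v(F) = 1428 (v(F) = -7*(-204) = 1428)
(17104 - 24215) + v(G(V(-2))) = (17104 - 24215) + 1428 = -7111 + 1428 = -5683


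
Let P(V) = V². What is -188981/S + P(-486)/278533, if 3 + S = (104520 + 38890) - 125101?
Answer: -48313640897/5098825098 ≈ -9.4754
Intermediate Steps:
S = 18306 (S = -3 + ((104520 + 38890) - 125101) = -3 + (143410 - 125101) = -3 + 18309 = 18306)
-188981/S + P(-486)/278533 = -188981/18306 + (-486)²/278533 = -188981*1/18306 + 236196*(1/278533) = -188981/18306 + 236196/278533 = -48313640897/5098825098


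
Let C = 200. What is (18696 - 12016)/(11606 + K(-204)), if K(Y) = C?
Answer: 3340/5903 ≈ 0.56581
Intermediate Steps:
K(Y) = 200
(18696 - 12016)/(11606 + K(-204)) = (18696 - 12016)/(11606 + 200) = 6680/11806 = 6680*(1/11806) = 3340/5903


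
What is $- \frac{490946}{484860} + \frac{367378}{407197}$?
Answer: $- \frac{10892420641}{98716768710} \approx -0.11034$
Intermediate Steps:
$- \frac{490946}{484860} + \frac{367378}{407197} = \left(-490946\right) \frac{1}{484860} + 367378 \cdot \frac{1}{407197} = - \frac{245473}{242430} + \frac{367378}{407197} = - \frac{10892420641}{98716768710}$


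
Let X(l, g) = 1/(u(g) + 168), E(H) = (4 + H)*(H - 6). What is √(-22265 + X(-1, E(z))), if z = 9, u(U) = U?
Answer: I*√106003642/69 ≈ 149.21*I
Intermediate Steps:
E(H) = (-6 + H)*(4 + H) (E(H) = (4 + H)*(-6 + H) = (-6 + H)*(4 + H))
X(l, g) = 1/(168 + g) (X(l, g) = 1/(g + 168) = 1/(168 + g))
√(-22265 + X(-1, E(z))) = √(-22265 + 1/(168 + (-24 + 9² - 2*9))) = √(-22265 + 1/(168 + (-24 + 81 - 18))) = √(-22265 + 1/(168 + 39)) = √(-22265 + 1/207) = √(-4608854/207) = I*√106003642/69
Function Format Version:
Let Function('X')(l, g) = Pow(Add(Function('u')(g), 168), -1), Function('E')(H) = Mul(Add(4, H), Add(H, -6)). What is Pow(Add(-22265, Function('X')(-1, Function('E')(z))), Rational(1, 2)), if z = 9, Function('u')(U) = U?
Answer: Mul(Rational(1, 69), I, Pow(106003642, Rational(1, 2))) ≈ Mul(149.21, I)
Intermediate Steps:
Function('E')(H) = Mul(Add(-6, H), Add(4, H)) (Function('E')(H) = Mul(Add(4, H), Add(-6, H)) = Mul(Add(-6, H), Add(4, H)))
Function('X')(l, g) = Pow(Add(168, g), -1) (Function('X')(l, g) = Pow(Add(g, 168), -1) = Pow(Add(168, g), -1))
Pow(Add(-22265, Function('X')(-1, Function('E')(z))), Rational(1, 2)) = Pow(Add(-22265, Pow(Add(168, Add(-24, Pow(9, 2), Mul(-2, 9))), -1)), Rational(1, 2)) = Pow(Add(-22265, Pow(Add(168, Add(-24, 81, -18)), -1)), Rational(1, 2)) = Pow(Add(-22265, Pow(Add(168, 39), -1)), Rational(1, 2)) = Pow(Add(-22265, Pow(207, -1)), Rational(1, 2)) = Pow(Add(-22265, Rational(1, 207)), Rational(1, 2)) = Pow(Rational(-4608854, 207), Rational(1, 2)) = Mul(Rational(1, 69), I, Pow(106003642, Rational(1, 2)))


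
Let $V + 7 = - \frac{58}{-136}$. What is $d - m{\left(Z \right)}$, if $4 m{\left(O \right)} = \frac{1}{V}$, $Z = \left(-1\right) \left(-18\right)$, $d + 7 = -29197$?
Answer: $- \frac{13054171}{447} \approx -29204.0$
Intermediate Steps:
$V = - \frac{447}{68}$ ($V = -7 - \frac{58}{-136} = -7 - - \frac{29}{68} = -7 + \frac{29}{68} = - \frac{447}{68} \approx -6.5735$)
$d = -29204$ ($d = -7 - 29197 = -29204$)
$Z = 18$
$m{\left(O \right)} = - \frac{17}{447}$ ($m{\left(O \right)} = \frac{1}{4 \left(- \frac{447}{68}\right)} = \frac{1}{4} \left(- \frac{68}{447}\right) = - \frac{17}{447}$)
$d - m{\left(Z \right)} = -29204 - - \frac{17}{447} = -29204 + \frac{17}{447} = - \frac{13054171}{447}$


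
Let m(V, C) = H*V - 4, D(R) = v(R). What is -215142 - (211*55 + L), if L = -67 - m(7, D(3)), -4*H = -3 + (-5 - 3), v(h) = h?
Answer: -906659/4 ≈ -2.2666e+5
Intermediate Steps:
H = 11/4 (H = -(-3 + (-5 - 3))/4 = -(-3 - 8)/4 = -¼*(-11) = 11/4 ≈ 2.7500)
D(R) = R
m(V, C) = -4 + 11*V/4 (m(V, C) = 11*V/4 - 4 = -4 + 11*V/4)
L = -329/4 (L = -67 - (-4 + (11/4)*7) = -67 - (-4 + 77/4) = -67 - 1*61/4 = -67 - 61/4 = -329/4 ≈ -82.250)
-215142 - (211*55 + L) = -215142 - (211*55 - 329/4) = -215142 - (11605 - 329/4) = -215142 - 1*46091/4 = -215142 - 46091/4 = -906659/4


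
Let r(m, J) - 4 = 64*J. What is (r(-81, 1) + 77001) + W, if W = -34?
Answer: 77035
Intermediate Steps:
r(m, J) = 4 + 64*J
(r(-81, 1) + 77001) + W = ((4 + 64*1) + 77001) - 34 = ((4 + 64) + 77001) - 34 = (68 + 77001) - 34 = 77069 - 34 = 77035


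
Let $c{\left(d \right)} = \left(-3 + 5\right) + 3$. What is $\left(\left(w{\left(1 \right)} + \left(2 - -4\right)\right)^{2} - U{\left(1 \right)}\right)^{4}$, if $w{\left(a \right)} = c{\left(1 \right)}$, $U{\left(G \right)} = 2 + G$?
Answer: $193877776$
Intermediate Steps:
$c{\left(d \right)} = 5$ ($c{\left(d \right)} = 2 + 3 = 5$)
$w{\left(a \right)} = 5$
$\left(\left(w{\left(1 \right)} + \left(2 - -4\right)\right)^{2} - U{\left(1 \right)}\right)^{4} = \left(\left(5 + \left(2 - -4\right)\right)^{2} - \left(2 + 1\right)\right)^{4} = \left(\left(5 + \left(2 + 4\right)\right)^{2} - 3\right)^{4} = \left(\left(5 + 6\right)^{2} - 3\right)^{4} = \left(11^{2} - 3\right)^{4} = \left(121 - 3\right)^{4} = 118^{4} = 193877776$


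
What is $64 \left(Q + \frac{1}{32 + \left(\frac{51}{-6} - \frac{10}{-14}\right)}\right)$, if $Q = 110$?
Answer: $\frac{2387456}{339} \approx 7042.6$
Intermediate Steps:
$64 \left(Q + \frac{1}{32 + \left(\frac{51}{-6} - \frac{10}{-14}\right)}\right) = 64 \left(110 + \frac{1}{32 + \left(\frac{51}{-6} - \frac{10}{-14}\right)}\right) = 64 \left(110 + \frac{1}{32 + \left(51 \left(- \frac{1}{6}\right) - - \frac{5}{7}\right)}\right) = 64 \left(110 + \frac{1}{32 + \left(- \frac{17}{2} + \frac{5}{7}\right)}\right) = 64 \left(110 + \frac{1}{32 - \frac{109}{14}}\right) = 64 \left(110 + \frac{1}{\frac{339}{14}}\right) = 64 \left(110 + \frac{14}{339}\right) = 64 \cdot \frac{37304}{339} = \frac{2387456}{339}$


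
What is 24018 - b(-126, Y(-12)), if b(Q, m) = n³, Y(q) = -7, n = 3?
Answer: 23991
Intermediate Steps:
b(Q, m) = 27 (b(Q, m) = 3³ = 27)
24018 - b(-126, Y(-12)) = 24018 - 1*27 = 24018 - 27 = 23991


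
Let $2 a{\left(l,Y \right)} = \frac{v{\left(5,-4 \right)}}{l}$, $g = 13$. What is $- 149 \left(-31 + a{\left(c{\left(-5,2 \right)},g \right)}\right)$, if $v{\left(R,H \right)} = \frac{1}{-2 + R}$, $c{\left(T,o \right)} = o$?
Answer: $\frac{55279}{12} \approx 4606.6$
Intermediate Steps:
$a{\left(l,Y \right)} = \frac{1}{6 l}$ ($a{\left(l,Y \right)} = \frac{\frac{1}{-2 + 5} \frac{1}{l}}{2} = \frac{\frac{1}{3} \frac{1}{l}}{2} = \frac{1}{6 l}$)
$- 149 \left(-31 + a{\left(c{\left(-5,2 \right)},g \right)}\right) = - 149 \left(-31 + \frac{1}{6 \cdot 2}\right) = - 149 \left(-31 + \frac{1}{6} \cdot \frac{1}{2}\right) = - 149 \left(-31 + \frac{1}{12}\right) = \left(-149\right) \left(- \frac{371}{12}\right) = \frac{55279}{12}$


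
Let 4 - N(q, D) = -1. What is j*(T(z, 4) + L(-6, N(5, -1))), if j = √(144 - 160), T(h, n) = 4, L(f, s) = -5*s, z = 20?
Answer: -84*I ≈ -84.0*I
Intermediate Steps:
N(q, D) = 5 (N(q, D) = 4 - 1*(-1) = 4 + 1 = 5)
j = 4*I (j = √(-16) = 4*I ≈ 4.0*I)
j*(T(z, 4) + L(-6, N(5, -1))) = (4*I)*(4 - 5*5) = (4*I)*(4 - 25) = (4*I)*(-21) = -84*I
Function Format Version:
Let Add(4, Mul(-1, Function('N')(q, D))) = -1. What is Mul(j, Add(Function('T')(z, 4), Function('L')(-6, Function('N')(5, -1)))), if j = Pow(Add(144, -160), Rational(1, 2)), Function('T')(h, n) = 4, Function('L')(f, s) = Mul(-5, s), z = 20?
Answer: Mul(-84, I) ≈ Mul(-84.000, I)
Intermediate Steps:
Function('N')(q, D) = 5 (Function('N')(q, D) = Add(4, Mul(-1, -1)) = Add(4, 1) = 5)
j = Mul(4, I) (j = Pow(-16, Rational(1, 2)) = Mul(4, I) ≈ Mul(4.0000, I))
Mul(j, Add(Function('T')(z, 4), Function('L')(-6, Function('N')(5, -1)))) = Mul(Mul(4, I), Add(4, Mul(-5, 5))) = Mul(Mul(4, I), Add(4, -25)) = Mul(Mul(4, I), -21) = Mul(-84, I)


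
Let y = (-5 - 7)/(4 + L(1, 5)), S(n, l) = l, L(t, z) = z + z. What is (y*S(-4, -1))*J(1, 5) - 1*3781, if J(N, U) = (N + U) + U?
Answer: -26401/7 ≈ -3771.6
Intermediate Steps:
J(N, U) = N + 2*U
L(t, z) = 2*z
y = -6/7 (y = (-5 - 7)/(4 + 2*5) = -12/(4 + 10) = -12/14 = -12*1/14 = -6/7 ≈ -0.85714)
(y*S(-4, -1))*J(1, 5) - 1*3781 = (-6/7*(-1))*(1 + 2*5) - 1*3781 = 6*(1 + 10)/7 - 3781 = (6/7)*11 - 3781 = 66/7 - 3781 = -26401/7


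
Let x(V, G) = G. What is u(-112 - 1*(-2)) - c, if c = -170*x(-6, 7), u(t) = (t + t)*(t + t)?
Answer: 49590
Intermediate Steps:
u(t) = 4*t**2 (u(t) = (2*t)*(2*t) = 4*t**2)
c = -1190 (c = -170*7 = -1190)
u(-112 - 1*(-2)) - c = 4*(-112 - 1*(-2))**2 - 1*(-1190) = 4*(-112 + 2)**2 + 1190 = 4*(-110)**2 + 1190 = 4*12100 + 1190 = 48400 + 1190 = 49590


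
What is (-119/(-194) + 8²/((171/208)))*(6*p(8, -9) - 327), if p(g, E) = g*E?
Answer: -658527881/11058 ≈ -59552.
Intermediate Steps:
p(g, E) = E*g
(-119/(-194) + 8²/((171/208)))*(6*p(8, -9) - 327) = (-119/(-194) + 8²/((171/208)))*(6*(-9*8) - 327) = (-119*(-1/194) + 64/((171*(1/208))))*(6*(-72) - 327) = (119/194 + 64/(171/208))*(-432 - 327) = (119/194 + 64*(208/171))*(-759) = (119/194 + 13312/171)*(-759) = (2602877/33174)*(-759) = -658527881/11058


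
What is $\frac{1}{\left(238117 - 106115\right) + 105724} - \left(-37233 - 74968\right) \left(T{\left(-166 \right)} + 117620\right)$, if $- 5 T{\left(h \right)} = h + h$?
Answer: $\frac{15695302593496037}{1188630} \approx 1.3205 \cdot 10^{10}$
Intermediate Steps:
$T{\left(h \right)} = - \frac{2 h}{5}$ ($T{\left(h \right)} = - \frac{h + h}{5} = - \frac{2 h}{5}$)
$\frac{1}{\left(238117 - 106115\right) + 105724} - \left(-37233 - 74968\right) \left(T{\left(-166 \right)} + 117620\right) = \frac{1}{\left(238117 - 106115\right) + 105724} - \left(-37233 - 74968\right) \left(\left(- \frac{2}{5}\right) \left(-166\right) + 117620\right) = \frac{1}{132002 + 105724} - - 112201 \left(\frac{332}{5} + 117620\right) = \frac{1}{237726} - \left(-112201\right) \frac{588432}{5} = \frac{1}{237726} - - \frac{66022658832}{5} = \frac{1}{237726} + \frac{66022658832}{5} = \frac{15695302593496037}{1188630}$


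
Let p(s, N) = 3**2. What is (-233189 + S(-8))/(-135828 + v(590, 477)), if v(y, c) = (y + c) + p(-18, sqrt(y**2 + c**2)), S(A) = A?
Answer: 233197/134752 ≈ 1.7306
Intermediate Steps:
p(s, N) = 9
v(y, c) = 9 + c + y (v(y, c) = (y + c) + 9 = (c + y) + 9 = 9 + c + y)
(-233189 + S(-8))/(-135828 + v(590, 477)) = (-233189 - 8)/(-135828 + (9 + 477 + 590)) = -233197/(-135828 + 1076) = -233197/(-134752) = -233197*(-1/134752) = 233197/134752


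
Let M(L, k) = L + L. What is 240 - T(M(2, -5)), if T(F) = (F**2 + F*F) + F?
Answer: 204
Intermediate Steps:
M(L, k) = 2*L
T(F) = F + 2*F**2 (T(F) = (F**2 + F**2) + F = 2*F**2 + F = F + 2*F**2)
240 - T(M(2, -5)) = 240 - 2*2*(1 + 2*(2*2)) = 240 - 4*(1 + 2*4) = 240 - 4*(1 + 8) = 240 - 4*9 = 240 - 1*36 = 240 - 36 = 204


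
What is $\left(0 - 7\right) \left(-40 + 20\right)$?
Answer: $140$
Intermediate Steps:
$\left(0 - 7\right) \left(-40 + 20\right) = \left(-7\right) \left(-20\right) = 140$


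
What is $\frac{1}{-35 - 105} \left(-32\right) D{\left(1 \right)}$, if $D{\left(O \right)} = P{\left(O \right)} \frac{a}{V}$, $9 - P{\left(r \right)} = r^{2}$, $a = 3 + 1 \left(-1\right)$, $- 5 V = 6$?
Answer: $- \frac{64}{21} \approx -3.0476$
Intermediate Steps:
$V = - \frac{6}{5}$ ($V = \left(- \frac{1}{5}\right) 6 = - \frac{6}{5} \approx -1.2$)
$a = 2$ ($a = 3 - 1 = 2$)
$P{\left(r \right)} = 9 - r^{2}$
$D{\left(O \right)} = -15 + \frac{5 O^{2}}{3}$ ($D{\left(O \right)} = \left(9 - O^{2}\right) \frac{2}{- \frac{6}{5}} = \left(9 - O^{2}\right) 2 \left(- \frac{5}{6}\right) = \left(9 - O^{2}\right) \left(- \frac{5}{3}\right) = -15 + \frac{5 O^{2}}{3}$)
$\frac{1}{-35 - 105} \left(-32\right) D{\left(1 \right)} = \frac{1}{-35 - 105} \left(-32\right) \left(-15 + \frac{5 \cdot 1^{2}}{3}\right) = \frac{1}{-140} \left(-32\right) \left(-15 + \frac{5}{3} \cdot 1\right) = \left(- \frac{1}{140}\right) \left(-32\right) \left(-15 + \frac{5}{3}\right) = \frac{8}{35} \left(- \frac{40}{3}\right) = - \frac{64}{21}$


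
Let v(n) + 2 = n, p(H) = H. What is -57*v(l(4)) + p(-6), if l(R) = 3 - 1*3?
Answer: 108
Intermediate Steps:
l(R) = 0 (l(R) = 3 - 3 = 0)
v(n) = -2 + n
-57*v(l(4)) + p(-6) = -57*(-2 + 0) - 6 = -57*(-2) - 6 = 114 - 6 = 108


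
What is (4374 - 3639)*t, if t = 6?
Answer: 4410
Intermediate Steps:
(4374 - 3639)*t = (4374 - 3639)*6 = 735*6 = 4410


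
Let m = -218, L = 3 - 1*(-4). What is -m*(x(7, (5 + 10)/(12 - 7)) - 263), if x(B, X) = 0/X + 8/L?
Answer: -399594/7 ≈ -57085.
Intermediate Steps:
L = 7 (L = 3 + 4 = 7)
x(B, X) = 8/7 (x(B, X) = 0/X + 8/7 = 0 + 8*(⅐) = 0 + 8/7 = 8/7)
-m*(x(7, (5 + 10)/(12 - 7)) - 263) = -(-218)*(8/7 - 263) = -(-218)*(-1833)/7 = -1*399594/7 = -399594/7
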